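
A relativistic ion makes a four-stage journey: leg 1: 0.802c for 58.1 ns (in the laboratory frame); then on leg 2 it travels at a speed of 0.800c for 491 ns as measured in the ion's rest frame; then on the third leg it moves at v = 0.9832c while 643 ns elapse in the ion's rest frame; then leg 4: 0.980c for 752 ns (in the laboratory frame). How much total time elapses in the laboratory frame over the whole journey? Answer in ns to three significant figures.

Leg 1: 58.1 ns is already measured in the laboratory frame.
Leg 2: γ = 1/√(1 − 0.800²) = 1/√0.3600 = 1.667; Δt_2 = 1.667 × 491 = 818.3 ns.
Leg 3: γ = 1/√(1 − 0.9832²) = 1/√0.03332 = 5.479; Δt_3 = 5.479 × 643 = 3523 ns.
Leg 4: 752 ns is already measured in the laboratory frame.
Total: 58.10 + 818.3 + 3523 + 752.0 ns.

Δt = 5150 ns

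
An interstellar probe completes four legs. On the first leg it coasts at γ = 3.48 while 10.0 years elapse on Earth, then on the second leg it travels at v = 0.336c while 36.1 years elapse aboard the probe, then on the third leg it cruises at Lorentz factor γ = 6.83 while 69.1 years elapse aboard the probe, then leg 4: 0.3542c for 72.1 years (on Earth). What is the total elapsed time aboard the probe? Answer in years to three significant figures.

τ = 175 years

Leg 1: γ = 3.48; τ_1 = 10.0/3.480 = 2.874 years.
Leg 2: 36.1 years is already measured aboard the probe.
Leg 3: 69.1 years is already measured aboard the probe.
Leg 4: γ = 1/√(1 − 0.3542²) = 1/√0.8745 = 1.069; τ_4 = 72.1/1.069 = 67.43 years.
Total: 2.874 + 36.10 + 69.10 + 67.43 years.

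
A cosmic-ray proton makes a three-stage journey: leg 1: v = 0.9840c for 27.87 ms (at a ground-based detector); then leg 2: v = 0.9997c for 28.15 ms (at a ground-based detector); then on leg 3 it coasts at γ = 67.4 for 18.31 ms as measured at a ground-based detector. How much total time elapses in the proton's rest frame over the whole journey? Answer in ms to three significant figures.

τ = 5.93 ms

Leg 1: γ = 1/√(1 − 0.9840²) = 1/√0.03174 = 5.613; τ_1 = 27.87/5.613 = 4.966 ms.
Leg 2: γ = 1/√(1 − 0.9997²) = 1/√5.999×10⁻⁴ = 40.83; τ_2 = 28.15/40.83 = 0.6895 ms.
Leg 3: γ = 67.4; τ_3 = 18.31/67.40 = 0.2717 ms.
Total: 4.966 + 0.6895 + 0.2717 ms.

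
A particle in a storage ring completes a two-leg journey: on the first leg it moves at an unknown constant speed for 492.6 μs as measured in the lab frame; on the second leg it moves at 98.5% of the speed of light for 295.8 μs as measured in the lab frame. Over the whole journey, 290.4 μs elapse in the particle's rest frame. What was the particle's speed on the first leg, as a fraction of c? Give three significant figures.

Leg 1: speed unknown; τ_1 = 492.6/γ_1.
Leg 2: β = 0.985; γ = 1/√(1 − 0.985²) = 1/√0.02977 = 5.795; τ_2 = 295.8/5.795 = 51.04 μs.
Total proper time: τ_1 + 51.04 = 290.4, so τ_1 = 290.4 − 51.04 = 239.4 μs.
γ_1 = 492.6/239.4 = 2.058; β = √(1 − 1/γ²) = √0.7639.

β = 0.874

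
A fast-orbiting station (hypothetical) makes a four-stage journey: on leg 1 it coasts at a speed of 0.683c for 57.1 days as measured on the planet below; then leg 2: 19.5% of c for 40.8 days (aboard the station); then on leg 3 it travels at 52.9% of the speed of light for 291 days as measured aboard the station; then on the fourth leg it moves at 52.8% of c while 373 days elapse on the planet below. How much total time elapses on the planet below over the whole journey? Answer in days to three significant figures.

Leg 1: 57.1 days is already measured on the planet below.
Leg 2: β = 0.195; γ = 1/√(1 − 0.195²) = 1/√0.9620 = 1.020; Δt_2 = 1.020 × 40.8 = 41.60 days.
Leg 3: β = 0.529; γ = 1/√(1 − 0.529²) = 1/√0.7202 = 1.178; Δt_3 = 1.178 × 291 = 342.9 days.
Leg 4: 373 days is already measured on the planet below.
Total: 57.10 + 41.60 + 342.9 + 373.0 days.

Δt = 815 days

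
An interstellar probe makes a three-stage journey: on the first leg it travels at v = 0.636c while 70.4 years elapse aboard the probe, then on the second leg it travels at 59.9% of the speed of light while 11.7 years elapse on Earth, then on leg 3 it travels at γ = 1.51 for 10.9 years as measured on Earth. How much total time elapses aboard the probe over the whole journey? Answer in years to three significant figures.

Leg 1: 70.4 years is already measured aboard the probe.
Leg 2: β = 0.599; γ = 1/√(1 − 0.599²) = 1/√0.6412 = 1.249; τ_2 = 11.7/1.249 = 9.369 years.
Leg 3: γ = 1.51; τ_3 = 10.9/1.510 = 7.219 years.
Total: 70.40 + 9.369 + 7.219 years.

τ = 87.0 years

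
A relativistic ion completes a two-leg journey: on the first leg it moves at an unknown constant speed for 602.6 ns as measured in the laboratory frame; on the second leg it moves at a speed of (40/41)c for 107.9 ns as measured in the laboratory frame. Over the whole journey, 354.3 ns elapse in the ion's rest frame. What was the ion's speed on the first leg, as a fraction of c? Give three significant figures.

β = 0.836

Leg 1: speed unknown; τ_1 = 602.6/γ_1.
Leg 2: γ = 1/√(1 − (40/41)²) = 41/9 ≈ 4.556; τ_2 = 107.9/4.556 = 23.69 ns.
Total proper time: τ_1 + 23.69 = 354.3, so τ_1 = 354.3 − 23.69 = 330.6 ns.
γ_1 = 602.6/330.6 = 1.823; β = √(1 − 1/γ²) = √0.6990.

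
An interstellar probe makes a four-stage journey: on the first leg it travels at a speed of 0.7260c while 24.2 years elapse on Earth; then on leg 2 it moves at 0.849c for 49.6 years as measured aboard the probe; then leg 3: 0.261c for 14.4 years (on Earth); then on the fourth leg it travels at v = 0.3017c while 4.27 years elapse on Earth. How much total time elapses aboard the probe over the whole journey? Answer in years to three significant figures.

Leg 1: γ = 1/√(1 − 0.7260²) = 1/√0.4729 = 1.454; τ_1 = 24.2/1.454 = 16.64 years.
Leg 2: 49.6 years is already measured aboard the probe.
Leg 3: γ = 1/√(1 − 0.261²) = 1/√0.9319 = 1.036; τ_3 = 14.4/1.036 = 13.90 years.
Leg 4: γ = 1/√(1 − 0.3017²) = 1/√0.9090 = 1.049; τ_4 = 4.27/1.049 = 4.071 years.
Total: 16.64 + 49.60 + 13.90 + 4.071 years.

τ = 84.2 years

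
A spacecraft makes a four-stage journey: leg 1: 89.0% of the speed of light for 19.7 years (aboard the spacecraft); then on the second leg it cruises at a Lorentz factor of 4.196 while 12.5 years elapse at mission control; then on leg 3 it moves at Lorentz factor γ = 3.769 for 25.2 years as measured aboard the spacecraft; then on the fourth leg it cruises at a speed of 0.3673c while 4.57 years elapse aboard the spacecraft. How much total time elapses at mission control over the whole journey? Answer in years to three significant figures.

Leg 1: β = 0.890; γ = 1/√(1 − 0.890²) = 1/√0.2079 = 2.193; Δt_1 = 2.193 × 19.7 = 43.21 years.
Leg 2: 12.5 years is already measured at mission control.
Leg 3: γ = 3.769; Δt_3 = 3.769 × 25.2 = 94.98 years.
Leg 4: γ = 1/√(1 − 0.3673²) = 1/√0.8651 = 1.075; Δt_4 = 1.075 × 4.57 = 4.913 years.
Total: 43.21 + 12.50 + 94.98 + 4.913 years.

Δt = 156 years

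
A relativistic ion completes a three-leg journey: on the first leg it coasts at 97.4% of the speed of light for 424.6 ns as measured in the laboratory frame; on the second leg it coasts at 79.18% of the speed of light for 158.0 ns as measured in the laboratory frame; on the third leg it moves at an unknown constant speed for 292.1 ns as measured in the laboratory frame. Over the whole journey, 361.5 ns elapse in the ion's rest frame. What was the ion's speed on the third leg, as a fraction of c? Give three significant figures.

β = 0.816

Leg 1: β = 0.974; γ = 1/√(1 − 0.974²) = 1/√0.05132 = 4.414; τ_1 = 424.6/4.414 = 96.19 ns.
Leg 2: β = 0.7918; γ = 1/√(1 − 0.7918²) = 1/√0.3731 = 1.637; τ_2 = 158.0/1.637 = 96.50 ns.
Leg 3: speed unknown; τ_3 = 292.1/γ_3.
Total proper time: 96.19 + 96.50 + τ_3 = 361.5, so τ_3 = 361.5 − 192.7 = 168.8 ns.
γ_3 = 292.1/168.8 = 1.730; β = √(1 − 1/γ²) = √0.6660.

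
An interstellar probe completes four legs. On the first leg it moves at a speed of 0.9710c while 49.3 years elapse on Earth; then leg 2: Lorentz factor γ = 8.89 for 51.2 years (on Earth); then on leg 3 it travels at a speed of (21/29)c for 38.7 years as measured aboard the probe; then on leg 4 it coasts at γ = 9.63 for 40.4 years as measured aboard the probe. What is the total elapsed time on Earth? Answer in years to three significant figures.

Leg 1: 49.3 years is already measured on Earth.
Leg 2: 51.2 years is already measured on Earth.
Leg 3: γ = 1/√(1 − (21/29)²) = 29/20 = 1.450; Δt_3 = 1.450 × 38.7 = 56.12 years.
Leg 4: γ = 9.63; Δt_4 = 9.630 × 40.4 = 389.1 years.
Total: 49.30 + 51.20 + 56.12 + 389.1 years.

Δt = 546 years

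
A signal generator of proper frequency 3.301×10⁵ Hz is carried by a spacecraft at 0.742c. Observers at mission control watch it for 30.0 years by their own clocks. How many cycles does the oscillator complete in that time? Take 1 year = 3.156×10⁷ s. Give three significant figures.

N = 2.10×10¹⁴

γ = 1/√(1 − 0.742²) = 1/√0.4494 = 1.492
During 30.0 years of lab time, the oscillator's proper time advances by τ = Δt/γ = 30.0/1.492 = 20.11 years = 6.347×10⁸ s.
N = f × τ = 3.301×10⁵ × 6.347×10⁸ = 2.095×10¹⁴.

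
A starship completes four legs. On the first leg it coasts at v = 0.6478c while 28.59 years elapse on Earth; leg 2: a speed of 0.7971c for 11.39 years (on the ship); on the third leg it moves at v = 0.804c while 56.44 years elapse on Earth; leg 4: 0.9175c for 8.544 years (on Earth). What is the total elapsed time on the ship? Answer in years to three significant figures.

τ = 70.1 years

Leg 1: γ = 1/√(1 − 0.6478²) = 1/√0.5804 = 1.313; τ_1 = 28.59/1.313 = 21.78 years.
Leg 2: 11.39 years is already measured on the ship.
Leg 3: γ = 1/√(1 − 0.804²) = 1/√0.3536 = 1.682; τ_3 = 56.44/1.682 = 33.56 years.
Leg 4: γ = 1/√(1 − 0.9175²) = 1/√0.1582 = 2.514; τ_4 = 8.544/2.514 = 3.398 years.
Total: 21.78 + 11.39 + 33.56 + 3.398 years.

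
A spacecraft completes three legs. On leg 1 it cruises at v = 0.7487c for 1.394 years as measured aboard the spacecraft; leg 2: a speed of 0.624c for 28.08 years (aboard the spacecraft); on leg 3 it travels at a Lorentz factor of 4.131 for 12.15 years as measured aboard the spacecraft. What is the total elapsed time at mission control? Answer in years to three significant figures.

Δt = 88.2 years

Leg 1: γ = 1/√(1 − 0.7487²) = 1/√0.4394 = 1.509; Δt_1 = 1.509 × 1.394 = 2.103 years.
Leg 2: γ = 1/√(1 − 0.624²) = 1/√0.6106 = 1.280; Δt_2 = 1.280 × 28.08 = 35.93 years.
Leg 3: γ = 4.131; Δt_3 = 4.131 × 12.15 = 50.19 years.
Total: 2.103 + 35.93 + 50.19 years.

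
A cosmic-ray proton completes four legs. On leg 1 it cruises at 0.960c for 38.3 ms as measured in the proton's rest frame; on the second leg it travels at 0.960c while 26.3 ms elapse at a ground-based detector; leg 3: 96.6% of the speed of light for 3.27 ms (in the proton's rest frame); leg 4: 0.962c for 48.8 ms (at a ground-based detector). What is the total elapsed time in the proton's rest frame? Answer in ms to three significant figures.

Leg 1: 38.3 ms is already measured in the proton's rest frame.
Leg 2: γ = 1/√(1 − 0.960²) = 25/7 ≈ 3.571; τ_2 = 26.3/3.571 = 7.364 ms.
Leg 3: 3.27 ms is already measured in the proton's rest frame.
Leg 4: γ = 1/√(1 − 0.962²) = 1/√0.07456 = 3.662; τ_4 = 48.8/3.662 = 13.32 ms.
Total: 38.30 + 7.364 + 3.270 + 13.32 ms.

τ = 62.3 ms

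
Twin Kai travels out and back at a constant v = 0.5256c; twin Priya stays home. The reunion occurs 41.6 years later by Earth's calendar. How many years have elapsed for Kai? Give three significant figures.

τ = 35.4 years

γ = 1/√(1 − 0.5256²) = 1/√0.7237 = 1.175
Kai's clock measures proper time along the trip: τ = Δt/γ = 41.6/1.175 years.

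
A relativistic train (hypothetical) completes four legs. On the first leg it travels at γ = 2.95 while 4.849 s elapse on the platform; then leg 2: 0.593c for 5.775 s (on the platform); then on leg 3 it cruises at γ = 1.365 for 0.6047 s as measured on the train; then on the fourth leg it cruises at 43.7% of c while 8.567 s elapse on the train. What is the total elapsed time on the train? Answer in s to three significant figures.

Leg 1: γ = 2.95; τ_1 = 4.849/2.950 = 1.644 s.
Leg 2: γ = 1/√(1 − 0.593²) = 1/√0.6484 = 1.242; τ_2 = 5.775/1.242 = 4.650 s.
Leg 3: 0.6047 s is already measured on the train.
Leg 4: 8.567 s is already measured on the train.
Total: 1.644 + 4.650 + 0.6047 + 8.567 s.

τ = 15.5 s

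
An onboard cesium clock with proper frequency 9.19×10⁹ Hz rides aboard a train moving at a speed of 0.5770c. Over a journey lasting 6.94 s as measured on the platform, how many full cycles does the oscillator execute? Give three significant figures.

N = 5.21×10¹⁰

γ = 1/√(1 − 0.5770²) = 1/√0.6671 = 1.224
The oscillator's own cycle count is N = f × τ where τ is the proper time on the train. τ = Δt/γ = 6.94/1.224 = 5.668 s = 5.668×10⁰ s.
N = 9.19×10⁹ × 5.668×10⁰ = 5.209×10¹⁰.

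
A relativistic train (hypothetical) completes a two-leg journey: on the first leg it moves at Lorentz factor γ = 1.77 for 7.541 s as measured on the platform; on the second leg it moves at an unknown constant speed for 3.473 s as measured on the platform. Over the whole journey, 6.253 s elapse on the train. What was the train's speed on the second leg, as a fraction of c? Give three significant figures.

β = 0.819

Leg 1: γ = 1.77; τ_1 = 7.541/1.770 = 4.260 s.
Leg 2: speed unknown; τ_2 = 3.473/γ_2.
Total proper time: 4.260 + τ_2 = 6.253, so τ_2 = 6.253 − 4.260 = 1.993 s.
γ_2 = 3.473/1.993 = 1.743; β = √(1 − 1/γ²) = √0.6708.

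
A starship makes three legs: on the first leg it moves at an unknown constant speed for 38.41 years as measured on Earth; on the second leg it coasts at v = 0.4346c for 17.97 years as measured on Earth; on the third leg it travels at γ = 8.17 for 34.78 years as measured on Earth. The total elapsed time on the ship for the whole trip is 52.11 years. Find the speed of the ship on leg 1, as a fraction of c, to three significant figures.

β = 0.566

Leg 1: speed unknown; τ_1 = 38.41/γ_1.
Leg 2: γ = 1/√(1 − 0.4346²) = 1/√0.8111 = 1.110; τ_2 = 17.97/1.110 = 16.18 years.
Leg 3: γ = 8.17; τ_3 = 34.78/8.170 = 4.257 years.
Total proper time: τ_1 + 16.18 + 4.257 = 52.11, so τ_1 = 52.11 − 20.44 = 31.67 years.
γ_1 = 38.41/31.67 = 1.213; β = √(1 − 1/γ²) = √0.3202.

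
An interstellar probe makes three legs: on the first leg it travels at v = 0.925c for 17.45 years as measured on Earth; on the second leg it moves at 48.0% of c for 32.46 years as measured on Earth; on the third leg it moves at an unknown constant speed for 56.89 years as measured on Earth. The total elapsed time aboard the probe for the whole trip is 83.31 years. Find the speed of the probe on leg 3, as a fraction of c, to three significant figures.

Leg 1: γ = 1/√(1 − 0.925²) = 1/√0.1444 = 2.632; τ_1 = 17.45/2.632 = 6.630 years.
Leg 2: β = 0.480; γ = 1/√(1 − 0.480²) = 1/√0.7696 = 1.140; τ_2 = 32.46/1.140 = 28.48 years.
Leg 3: speed unknown; τ_3 = 56.89/γ_3.
Total proper time: 6.630 + 28.48 + τ_3 = 83.31, so τ_3 = 83.31 − 35.11 = 48.20 years.
γ_3 = 56.89/48.20 = 1.180; β = √(1 − 1/γ²) = √0.2821.

β = 0.531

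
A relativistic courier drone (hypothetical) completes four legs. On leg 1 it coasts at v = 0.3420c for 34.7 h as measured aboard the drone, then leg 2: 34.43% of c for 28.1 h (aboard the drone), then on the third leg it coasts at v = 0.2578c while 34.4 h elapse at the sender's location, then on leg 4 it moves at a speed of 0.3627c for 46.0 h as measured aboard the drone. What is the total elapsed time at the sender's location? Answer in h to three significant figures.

Leg 1: γ = 1/√(1 − 0.3420²) = 1/√0.8830 = 1.064; Δt_1 = 1.064 × 34.7 = 36.93 h.
Leg 2: β = 0.3443; γ = 1/√(1 − 0.3443²) = 1/√0.8815 = 1.065; Δt_2 = 1.065 × 28.1 = 29.93 h.
Leg 3: 34.4 h is already measured at the sender's location.
Leg 4: γ = 1/√(1 − 0.3627²) = 1/√0.8684 = 1.073; Δt_4 = 1.073 × 46.0 = 49.36 h.
Total: 36.93 + 29.93 + 34.40 + 49.36 h.

Δt = 151 h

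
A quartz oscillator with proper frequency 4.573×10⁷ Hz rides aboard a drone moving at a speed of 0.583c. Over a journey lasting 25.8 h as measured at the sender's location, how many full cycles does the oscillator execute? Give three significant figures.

N = 3.45×10¹²

γ = 1/√(1 − 0.583²) = 1/√0.6601 = 1.231
The oscillator's own cycle count is N = f × τ where τ is the proper time aboard the drone. τ = Δt/γ = 25.8/1.231 = 20.96 h = 7.546×10⁴ s.
N = 4.573×10⁷ × 7.546×10⁴ = 3.451×10¹².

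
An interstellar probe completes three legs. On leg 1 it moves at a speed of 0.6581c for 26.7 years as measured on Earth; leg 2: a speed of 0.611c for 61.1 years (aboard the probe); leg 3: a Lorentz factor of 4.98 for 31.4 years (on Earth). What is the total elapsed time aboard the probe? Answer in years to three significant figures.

τ = 87.5 years

Leg 1: γ = 1/√(1 − 0.6581²) = 1/√0.5669 = 1.328; τ_1 = 26.7/1.328 = 20.10 years.
Leg 2: 61.1 years is already measured aboard the probe.
Leg 3: γ = 4.98; τ_3 = 31.4/4.980 = 6.305 years.
Total: 20.10 + 61.10 + 6.305 years.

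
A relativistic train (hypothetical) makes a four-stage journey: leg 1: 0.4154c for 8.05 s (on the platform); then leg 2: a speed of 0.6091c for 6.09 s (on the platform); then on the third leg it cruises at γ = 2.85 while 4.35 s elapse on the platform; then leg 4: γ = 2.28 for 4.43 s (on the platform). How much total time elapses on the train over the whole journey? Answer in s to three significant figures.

Leg 1: γ = 1/√(1 − 0.4154²) = 1/√0.8274 = 1.099; τ_1 = 8.05/1.099 = 7.323 s.
Leg 2: γ = 1/√(1 − 0.6091²) = 1/√0.6290 = 1.261; τ_2 = 6.09/1.261 = 4.830 s.
Leg 3: γ = 2.85; τ_3 = 4.35/2.850 = 1.526 s.
Leg 4: γ = 2.28; τ_4 = 4.43/2.280 = 1.943 s.
Total: 7.323 + 4.830 + 1.526 + 1.943 s.

τ = 15.6 s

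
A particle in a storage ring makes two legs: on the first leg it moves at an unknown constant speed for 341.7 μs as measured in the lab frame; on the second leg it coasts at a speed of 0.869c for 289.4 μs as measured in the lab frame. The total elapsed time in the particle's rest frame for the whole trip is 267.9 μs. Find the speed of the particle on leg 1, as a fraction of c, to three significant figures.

β = 0.931

Leg 1: speed unknown; τ_1 = 341.7/γ_1.
Leg 2: γ = 1/√(1 − 0.869²) = 1/√0.2448 = 2.021; τ_2 = 289.4/2.021 = 143.2 μs.
Total proper time: τ_1 + 143.2 = 267.9, so τ_1 = 267.9 − 143.2 = 124.7 μs.
γ_1 = 341.7/124.7 = 2.740; β = √(1 − 1/γ²) = √0.8668.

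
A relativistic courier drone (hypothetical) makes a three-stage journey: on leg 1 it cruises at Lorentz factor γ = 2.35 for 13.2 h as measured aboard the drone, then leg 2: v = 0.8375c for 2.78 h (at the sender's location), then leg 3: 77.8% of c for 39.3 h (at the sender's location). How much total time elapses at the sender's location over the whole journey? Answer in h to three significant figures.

Leg 1: γ = 2.35; Δt_1 = 2.350 × 13.2 = 31.02 h.
Leg 2: 2.78 h is already measured at the sender's location.
Leg 3: 39.3 h is already measured at the sender's location.
Total: 31.02 + 2.780 + 39.30 h.

Δt = 73.1 h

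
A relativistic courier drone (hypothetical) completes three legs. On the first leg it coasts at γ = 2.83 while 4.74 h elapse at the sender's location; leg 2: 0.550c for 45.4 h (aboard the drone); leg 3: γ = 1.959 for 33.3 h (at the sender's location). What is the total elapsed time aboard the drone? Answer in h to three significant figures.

τ = 64.1 h

Leg 1: γ = 2.83; τ_1 = 4.74/2.830 = 1.675 h.
Leg 2: 45.4 h is already measured aboard the drone.
Leg 3: γ = 1.959; τ_3 = 33.3/1.959 = 17.00 h.
Total: 1.675 + 45.40 + 17.00 h.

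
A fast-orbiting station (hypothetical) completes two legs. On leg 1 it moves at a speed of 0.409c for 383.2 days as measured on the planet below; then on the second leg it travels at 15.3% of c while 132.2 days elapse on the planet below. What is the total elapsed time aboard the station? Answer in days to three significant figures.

Leg 1: γ = 1/√(1 − 0.409²) = 1/√0.8327 = 1.096; τ_1 = 383.2/1.096 = 349.7 days.
Leg 2: β = 0.153; γ = 1/√(1 − 0.153²) = 1/√0.9766 = 1.012; τ_2 = 132.2/1.012 = 130.6 days.
Total: 349.7 + 130.6 days.

τ = 480 days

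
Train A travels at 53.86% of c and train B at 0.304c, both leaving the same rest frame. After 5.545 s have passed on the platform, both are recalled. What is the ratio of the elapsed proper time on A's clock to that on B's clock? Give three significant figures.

τ_A/τ_B = 0.884

A: β = 0.5386; γ = 1/√(1 − 0.5386²) = 1/√0.7099 = 1.187. B: γ = 1/√(1 − 0.304²) = 1/√0.9076 = 1.050.
τ_A/τ_B = γ_B/γ_A = 1.050/1.187 = 0.8844, so τ_A/τ_B = 0.8844.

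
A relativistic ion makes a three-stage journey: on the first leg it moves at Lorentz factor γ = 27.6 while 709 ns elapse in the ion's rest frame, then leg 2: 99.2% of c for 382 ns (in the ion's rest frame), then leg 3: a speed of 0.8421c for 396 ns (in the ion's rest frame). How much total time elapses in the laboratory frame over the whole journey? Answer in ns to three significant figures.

Leg 1: γ = 27.6; Δt_1 = 27.60 × 709 = 1.957×10⁴ ns.
Leg 2: β = 0.992; γ = 1/√(1 − 0.992²) = 1/√0.01594 = 7.922; Δt_2 = 7.922 × 382 = 3026 ns.
Leg 3: γ = 1/√(1 − 0.8421²) = 1/√0.2909 = 1.854; Δt_3 = 1.854 × 396 = 734.3 ns.
Total: 1.957×10⁴ + 3026 + 734.3 ns.

Δt = 2.33×10⁴ ns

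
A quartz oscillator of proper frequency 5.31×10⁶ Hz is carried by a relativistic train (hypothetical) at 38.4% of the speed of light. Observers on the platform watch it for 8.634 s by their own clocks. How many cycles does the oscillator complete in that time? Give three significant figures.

β = 0.384; γ = 1/√(1 − 0.384²) = 1/√0.8525 = 1.083
During 8.634 s of lab time, the oscillator's proper time advances by τ = Δt/γ = 8.634/1.083 = 7.972 s = 7.972×10⁰ s.
N = f × τ = 5.31×10⁶ × 7.972×10⁰ = 4.233×10⁷.

N = 4.23×10⁷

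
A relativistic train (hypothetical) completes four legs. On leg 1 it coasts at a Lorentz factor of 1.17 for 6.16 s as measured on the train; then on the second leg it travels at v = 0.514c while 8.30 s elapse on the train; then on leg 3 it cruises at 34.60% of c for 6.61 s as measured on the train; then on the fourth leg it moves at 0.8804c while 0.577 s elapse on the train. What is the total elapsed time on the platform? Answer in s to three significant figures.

Leg 1: γ = 1.17; Δt_1 = 1.170 × 6.16 = 7.207 s.
Leg 2: γ = 1/√(1 − 0.514²) = 1/√0.7358 = 1.166; Δt_2 = 1.166 × 8.30 = 9.676 s.
Leg 3: β = 0.3460; γ = 1/√(1 − 0.3460²) = 1/√0.8803 = 1.066; Δt_3 = 1.066 × 6.61 = 7.045 s.
Leg 4: γ = 1/√(1 − 0.8804²) = 1/√0.2249 = 2.109; Δt_4 = 2.109 × 0.577 = 1.217 s.
Total: 7.207 + 9.676 + 7.045 + 1.217 s.

Δt = 25.1 s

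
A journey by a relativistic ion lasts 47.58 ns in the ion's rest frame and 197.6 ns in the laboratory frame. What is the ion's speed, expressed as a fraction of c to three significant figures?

The proper time is measured in the ion's rest frame (both events occur at the ion's location); Δt is measured in the laboratory frame. γ = Δt/τ = 197.6/47.58 = 4.153.
β = √(1 − 1/γ²) = √(1 − 0.05798) = √0.9420

v = 0.971c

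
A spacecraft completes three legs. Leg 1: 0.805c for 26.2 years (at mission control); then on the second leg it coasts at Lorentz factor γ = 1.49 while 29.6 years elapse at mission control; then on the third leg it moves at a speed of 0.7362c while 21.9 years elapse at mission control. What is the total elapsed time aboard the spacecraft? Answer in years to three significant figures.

Leg 1: γ = 1/√(1 − 0.805²) = 1/√0.3520 = 1.686; τ_1 = 26.2/1.686 = 15.54 years.
Leg 2: γ = 1.49; τ_2 = 29.6/1.490 = 19.87 years.
Leg 3: γ = 1/√(1 − 0.7362²) = 1/√0.4580 = 1.478; τ_3 = 21.9/1.478 = 14.82 years.
Total: 15.54 + 19.87 + 14.82 years.

τ = 50.2 years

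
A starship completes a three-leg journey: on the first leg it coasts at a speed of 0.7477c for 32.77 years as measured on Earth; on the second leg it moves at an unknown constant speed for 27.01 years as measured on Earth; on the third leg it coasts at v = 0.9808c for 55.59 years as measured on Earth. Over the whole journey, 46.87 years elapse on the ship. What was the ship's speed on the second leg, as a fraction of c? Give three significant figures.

Leg 1: γ = 1/√(1 − 0.7477²) = 1/√0.4409 = 1.506; τ_1 = 32.77/1.506 = 21.76 years.
Leg 2: speed unknown; τ_2 = 27.01/γ_2.
Leg 3: γ = 1/√(1 − 0.9808²) = 1/√0.03803 = 5.128; τ_3 = 55.59/5.128 = 10.84 years.
Total proper time: 21.76 + τ_2 + 10.84 = 46.87, so τ_2 = 46.87 − 32.60 = 14.27 years.
γ_2 = 27.01/14.27 = 1.893; β = √(1 − 1/γ²) = √0.7209.

β = 0.849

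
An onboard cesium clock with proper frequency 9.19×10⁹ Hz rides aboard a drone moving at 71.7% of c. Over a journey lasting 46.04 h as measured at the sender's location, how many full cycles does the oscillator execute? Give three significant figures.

N = 1.06×10¹⁵

β = 0.717; γ = 1/√(1 − 0.717²) = 1/√0.4859 = 1.435
The oscillator's own cycle count is N = f × τ where τ is the proper time aboard the drone. τ = Δt/γ = 46.04/1.435 = 32.09 h = 1.155×10⁵ s.
N = 9.19×10⁹ × 1.155×10⁵ = 1.062×10¹⁵.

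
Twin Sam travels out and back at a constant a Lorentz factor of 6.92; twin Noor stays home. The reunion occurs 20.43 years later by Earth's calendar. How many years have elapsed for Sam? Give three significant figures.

γ = 6.92
Sam's clock measures proper time along the trip: τ = Δt/γ = 20.43/6.920 years.

τ = 2.95 years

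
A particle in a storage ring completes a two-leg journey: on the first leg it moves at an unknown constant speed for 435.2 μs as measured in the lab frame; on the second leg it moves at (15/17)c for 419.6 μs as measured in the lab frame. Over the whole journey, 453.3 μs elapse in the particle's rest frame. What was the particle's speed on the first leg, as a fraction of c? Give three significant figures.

Leg 1: speed unknown; τ_1 = 435.2/γ_1.
Leg 2: γ = 1/√(1 − (15/17)²) = 17/8 = 2.125; τ_2 = 419.6/2.125 = 197.5 μs.
Total proper time: τ_1 + 197.5 = 453.3, so τ_1 = 453.3 − 197.5 = 255.8 μs.
γ_1 = 435.2/255.8 = 1.701; β = √(1 − 1/γ²) = √0.6544.

β = 0.809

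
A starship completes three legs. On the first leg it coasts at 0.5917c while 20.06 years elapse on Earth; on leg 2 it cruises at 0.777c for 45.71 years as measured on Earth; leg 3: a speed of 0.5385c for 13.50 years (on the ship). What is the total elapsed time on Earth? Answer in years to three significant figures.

Leg 1: 20.06 years is already measured on Earth.
Leg 2: 45.71 years is already measured on Earth.
Leg 3: γ = 1/√(1 − 0.5385²) = 1/√0.7100 = 1.187; Δt_3 = 1.187 × 13.50 = 16.02 years.
Total: 20.06 + 45.71 + 16.02 years.

Δt = 81.8 years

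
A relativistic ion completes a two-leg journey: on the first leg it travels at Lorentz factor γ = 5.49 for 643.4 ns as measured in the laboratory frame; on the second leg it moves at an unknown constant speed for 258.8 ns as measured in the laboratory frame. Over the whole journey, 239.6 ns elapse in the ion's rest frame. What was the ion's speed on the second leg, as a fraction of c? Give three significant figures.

Leg 1: γ = 5.49; τ_1 = 643.4/5.490 = 117.2 ns.
Leg 2: speed unknown; τ_2 = 258.8/γ_2.
Total proper time: 117.2 + τ_2 = 239.6, so τ_2 = 239.6 − 117.2 = 122.4 ns.
γ_2 = 258.8/122.4 = 2.114; β = √(1 − 1/γ²) = √0.7763.

β = 0.881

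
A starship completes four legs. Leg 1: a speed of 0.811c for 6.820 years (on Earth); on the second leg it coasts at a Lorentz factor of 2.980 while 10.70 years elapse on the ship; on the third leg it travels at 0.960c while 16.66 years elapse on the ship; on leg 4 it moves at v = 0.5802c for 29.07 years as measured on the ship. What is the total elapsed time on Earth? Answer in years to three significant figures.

Δt = 134 years

Leg 1: 6.820 years is already measured on Earth.
Leg 2: γ = 2.980; Δt_2 = 2.980 × 10.70 = 31.89 years.
Leg 3: γ = 1/√(1 − 0.960²) = 25/7 ≈ 3.571; Δt_3 = 3.571 × 16.66 = 59.50 years.
Leg 4: γ = 1/√(1 − 0.5802²) = 1/√0.6634 = 1.228; Δt_4 = 1.228 × 29.07 = 35.69 years.
Total: 6.820 + 31.89 + 59.50 + 35.69 years.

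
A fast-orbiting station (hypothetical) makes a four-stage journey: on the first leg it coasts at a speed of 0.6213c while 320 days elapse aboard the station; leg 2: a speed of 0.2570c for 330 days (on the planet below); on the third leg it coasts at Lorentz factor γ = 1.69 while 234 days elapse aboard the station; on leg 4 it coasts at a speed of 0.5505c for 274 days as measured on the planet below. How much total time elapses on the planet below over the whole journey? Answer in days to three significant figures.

Δt = 1410 days

Leg 1: γ = 1/√(1 − 0.6213²) = 1/√0.6140 = 1.276; Δt_1 = 1.276 × 320 = 408.4 days.
Leg 2: 330 days is already measured on the planet below.
Leg 3: γ = 1.69; Δt_3 = 1.690 × 234 = 395.5 days.
Leg 4: 274 days is already measured on the planet below.
Total: 408.4 + 330.0 + 395.5 + 274.0 days.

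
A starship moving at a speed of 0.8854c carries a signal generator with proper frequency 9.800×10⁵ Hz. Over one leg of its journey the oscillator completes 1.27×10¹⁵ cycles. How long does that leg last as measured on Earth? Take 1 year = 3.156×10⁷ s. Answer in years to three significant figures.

Δt = 88.3 years

γ = 1/√(1 − 0.8854²) = 1/√0.2161 = 2.151
Proper time for N cycles: τ = N/f = 1.27×10¹⁵/(9.800×10⁵) = 1.296×10⁹ s = 41.06 years.
Lab-frame duration Δt = γτ = 2.151 × 41.06 = 88.34 years.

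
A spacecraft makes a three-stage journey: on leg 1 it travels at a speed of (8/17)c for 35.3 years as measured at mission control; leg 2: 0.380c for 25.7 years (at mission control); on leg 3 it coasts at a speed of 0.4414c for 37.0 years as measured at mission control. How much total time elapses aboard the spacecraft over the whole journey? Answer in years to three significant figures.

τ = 88.1 years

Leg 1: γ = 1/√(1 − (8/17)²) = 17/15 ≈ 1.133; τ_1 = 35.3/1.133 = 31.15 years.
Leg 2: γ = 1/√(1 − 0.380²) = 1/√0.8556 = 1.081; τ_2 = 25.7/1.081 = 23.77 years.
Leg 3: γ = 1/√(1 − 0.4414²) = 1/√0.8052 = 1.114; τ_3 = 37.0/1.114 = 33.20 years.
Total: 31.15 + 23.77 + 33.20 years.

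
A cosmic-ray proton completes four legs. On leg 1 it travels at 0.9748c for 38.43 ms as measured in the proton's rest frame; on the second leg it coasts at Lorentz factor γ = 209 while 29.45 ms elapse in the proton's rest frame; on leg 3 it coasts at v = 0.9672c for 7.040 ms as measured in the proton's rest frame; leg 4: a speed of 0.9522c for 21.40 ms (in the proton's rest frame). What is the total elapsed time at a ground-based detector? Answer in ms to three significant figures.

Leg 1: γ = 1/√(1 − 0.9748²) = 1/√0.04976 = 4.483; Δt_1 = 4.483 × 38.43 = 172.3 ms.
Leg 2: γ = 209; Δt_2 = 209.0 × 29.45 = 6155 ms.
Leg 3: γ = 1/√(1 − 0.9672²) = 1/√0.06452 = 3.937; Δt_3 = 3.937 × 7.040 = 27.71 ms.
Leg 4: γ = 1/√(1 − 0.9522²) = 1/√0.09332 = 3.274; Δt_4 = 3.274 × 21.40 = 70.05 ms.
Total: 172.3 + 6155 + 27.71 + 70.05 ms.

Δt = 6430 ms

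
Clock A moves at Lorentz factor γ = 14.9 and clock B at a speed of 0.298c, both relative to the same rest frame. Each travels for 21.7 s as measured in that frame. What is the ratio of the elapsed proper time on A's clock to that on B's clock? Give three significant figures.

A: γ = 14.9. B: γ = 1/√(1 − 0.298²) = 1/√0.9112 = 1.048.
τ_A/τ_B = γ_B/γ_A = 1.048/14.90 = 0.07031, so τ_A/τ_B = 0.07031.

τ_A/τ_B = 0.0703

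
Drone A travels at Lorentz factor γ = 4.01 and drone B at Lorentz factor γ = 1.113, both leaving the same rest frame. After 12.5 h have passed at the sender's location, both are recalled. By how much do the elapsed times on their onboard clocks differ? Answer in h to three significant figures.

A: γ = 4.01; τ_A = 12.5/4.010 = 3.117 h.
B: γ = 1.113; τ_B = 12.5/1.113 = 11.23 h.

|τ_A − τ_B| = 8.11 h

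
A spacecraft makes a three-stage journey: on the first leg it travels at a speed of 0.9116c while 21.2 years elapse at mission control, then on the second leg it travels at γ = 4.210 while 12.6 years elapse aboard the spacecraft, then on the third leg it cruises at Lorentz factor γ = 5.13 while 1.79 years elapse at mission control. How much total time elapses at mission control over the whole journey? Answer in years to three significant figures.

Leg 1: 21.2 years is already measured at mission control.
Leg 2: γ = 4.210; Δt_2 = 4.210 × 12.6 = 53.05 years.
Leg 3: 1.79 years is already measured at mission control.
Total: 21.20 + 53.05 + 1.790 years.

Δt = 76.0 years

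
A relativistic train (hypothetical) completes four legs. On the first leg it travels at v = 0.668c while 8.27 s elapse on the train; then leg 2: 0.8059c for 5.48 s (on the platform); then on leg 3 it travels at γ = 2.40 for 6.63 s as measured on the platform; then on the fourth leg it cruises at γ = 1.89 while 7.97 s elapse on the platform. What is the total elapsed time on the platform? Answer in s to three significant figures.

Leg 1: γ = 1/√(1 − 0.668²) = 1/√0.5538 = 1.344; Δt_1 = 1.344 × 8.27 = 11.11 s.
Leg 2: 5.48 s is already measured on the platform.
Leg 3: 6.63 s is already measured on the platform.
Leg 4: 7.97 s is already measured on the platform.
Total: 11.11 + 5.480 + 6.630 + 7.970 s.

Δt = 31.2 s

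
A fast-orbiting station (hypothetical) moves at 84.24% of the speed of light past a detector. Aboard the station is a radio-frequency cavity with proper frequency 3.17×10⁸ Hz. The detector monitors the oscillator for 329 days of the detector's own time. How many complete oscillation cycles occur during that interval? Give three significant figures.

β = 0.8424; γ = 1/√(1 − 0.8424²) = 1/√0.2904 = 1.856
During 329 days of lab time, the oscillator's proper time advances by τ = Δt/γ = 329/1.856 = 177.3 days = 1.532×10⁷ s.
N = f × τ = 3.17×10⁸ × 1.532×10⁷ = 4.856×10¹⁵.

N = 4.86×10¹⁵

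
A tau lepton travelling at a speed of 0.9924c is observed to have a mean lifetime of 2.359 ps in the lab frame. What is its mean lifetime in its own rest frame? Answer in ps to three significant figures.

τ₀ = 0.290 ps

γ = 1/√(1 − 0.9924²) = 1/√0.01514 = 8.127
The lab-frame lifetime is the dilated interval; the proper lifetime is τ₀ = Δt/γ = 2.359/8.127 ps.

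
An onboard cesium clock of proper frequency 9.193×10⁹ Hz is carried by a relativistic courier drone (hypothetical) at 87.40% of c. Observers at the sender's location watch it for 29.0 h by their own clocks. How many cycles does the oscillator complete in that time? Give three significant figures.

N = 4.66×10¹⁴

β = 0.8740; γ = 1/√(1 − 0.8740²) = 1/√0.2361 = 2.058
During 29.0 h of lab time, the oscillator's proper time advances by τ = Δt/γ = 29.0/2.058 = 14.09 h = 5.073×10⁴ s.
N = f × τ = 9.193×10⁹ × 5.073×10⁴ = 4.664×10¹⁴.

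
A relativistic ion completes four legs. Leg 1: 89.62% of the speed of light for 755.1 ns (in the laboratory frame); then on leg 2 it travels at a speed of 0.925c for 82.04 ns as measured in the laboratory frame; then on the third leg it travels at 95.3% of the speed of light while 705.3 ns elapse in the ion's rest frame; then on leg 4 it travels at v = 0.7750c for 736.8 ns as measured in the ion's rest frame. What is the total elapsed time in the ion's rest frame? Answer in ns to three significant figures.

Leg 1: β = 0.8962; γ = 1/√(1 − 0.8962²) = 1/√0.1968 = 2.254; τ_1 = 755.1/2.254 = 335.0 ns.
Leg 2: γ = 1/√(1 − 0.925²) = 1/√0.1444 = 2.632; τ_2 = 82.04/2.632 = 31.17 ns.
Leg 3: 705.3 ns is already measured in the ion's rest frame.
Leg 4: 736.8 ns is already measured in the ion's rest frame.
Total: 335.0 + 31.17 + 705.3 + 736.8 ns.

τ = 1810 ns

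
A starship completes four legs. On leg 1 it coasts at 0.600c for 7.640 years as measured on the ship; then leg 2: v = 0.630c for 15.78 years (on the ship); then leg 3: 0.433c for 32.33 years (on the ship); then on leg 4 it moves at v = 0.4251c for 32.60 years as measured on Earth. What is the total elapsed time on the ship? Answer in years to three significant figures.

Leg 1: 7.640 years is already measured on the ship.
Leg 2: 15.78 years is already measured on the ship.
Leg 3: 32.33 years is already measured on the ship.
Leg 4: γ = 1/√(1 − 0.4251²) = 1/√0.8193 = 1.105; τ_4 = 32.60/1.105 = 29.51 years.
Total: 7.640 + 15.78 + 32.33 + 29.51 years.

τ = 85.3 years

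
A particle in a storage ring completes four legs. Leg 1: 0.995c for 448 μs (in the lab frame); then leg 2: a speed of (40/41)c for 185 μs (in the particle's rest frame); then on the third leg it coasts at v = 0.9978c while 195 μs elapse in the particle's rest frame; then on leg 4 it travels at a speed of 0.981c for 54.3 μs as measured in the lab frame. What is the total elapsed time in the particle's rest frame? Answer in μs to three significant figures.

τ = 435 μs

Leg 1: γ = 1/√(1 − 0.995²) = 1/√0.009975 = 10.01; τ_1 = 448/10.01 = 44.74 μs.
Leg 2: 185 μs is already measured in the particle's rest frame.
Leg 3: 195 μs is already measured in the particle's rest frame.
Leg 4: γ = 1/√(1 − 0.981²) = 1/√0.03764 = 5.154; τ_4 = 54.3/5.154 = 10.53 μs.
Total: 44.74 + 185.0 + 195.0 + 10.53 μs.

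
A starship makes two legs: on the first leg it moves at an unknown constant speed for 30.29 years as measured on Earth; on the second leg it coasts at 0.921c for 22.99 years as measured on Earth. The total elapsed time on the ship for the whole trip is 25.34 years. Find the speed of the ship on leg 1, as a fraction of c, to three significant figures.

β = 0.841

Leg 1: speed unknown; τ_1 = 30.29/γ_1.
Leg 2: γ = 1/√(1 − 0.921²) = 1/√0.1518 = 2.567; τ_2 = 22.99/2.567 = 8.956 years.
Total proper time: τ_1 + 8.956 = 25.34, so τ_1 = 25.34 − 8.956 = 16.38 years.
γ_1 = 30.29/16.38 = 1.849; β = √(1 − 1/γ²) = √0.7074.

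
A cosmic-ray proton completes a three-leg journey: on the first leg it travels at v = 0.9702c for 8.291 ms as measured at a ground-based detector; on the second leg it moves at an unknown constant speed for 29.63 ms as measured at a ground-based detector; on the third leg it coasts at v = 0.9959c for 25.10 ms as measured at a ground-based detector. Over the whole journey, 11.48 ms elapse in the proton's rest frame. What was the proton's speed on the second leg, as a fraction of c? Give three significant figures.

Leg 1: γ = 1/√(1 − 0.9702²) = 1/√0.05871 = 4.127; τ_1 = 8.291/4.127 = 2.009 ms.
Leg 2: speed unknown; τ_2 = 29.63/γ_2.
Leg 3: γ = 1/√(1 − 0.9959²) = 1/√0.008183 = 11.05; τ_3 = 25.10/11.05 = 2.271 ms.
Total proper time: 2.009 + τ_2 + 2.271 = 11.48, so τ_2 = 11.48 − 4.280 = 7.200 ms.
γ_2 = 29.63/7.200 = 4.115; β = √(1 − 1/γ²) = √0.9409.

β = 0.970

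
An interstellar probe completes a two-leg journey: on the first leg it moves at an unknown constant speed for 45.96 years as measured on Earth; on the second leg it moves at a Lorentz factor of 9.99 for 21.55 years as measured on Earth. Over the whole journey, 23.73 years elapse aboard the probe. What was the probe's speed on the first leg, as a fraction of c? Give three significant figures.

β = 0.883

Leg 1: speed unknown; τ_1 = 45.96/γ_1.
Leg 2: γ = 9.99; τ_2 = 21.55/9.990 = 2.157 years.
Total proper time: τ_1 + 2.157 = 23.73, so τ_1 = 23.73 − 2.157 = 21.57 years.
γ_1 = 45.96/21.57 = 2.130; β = √(1 − 1/γ²) = √0.7797.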